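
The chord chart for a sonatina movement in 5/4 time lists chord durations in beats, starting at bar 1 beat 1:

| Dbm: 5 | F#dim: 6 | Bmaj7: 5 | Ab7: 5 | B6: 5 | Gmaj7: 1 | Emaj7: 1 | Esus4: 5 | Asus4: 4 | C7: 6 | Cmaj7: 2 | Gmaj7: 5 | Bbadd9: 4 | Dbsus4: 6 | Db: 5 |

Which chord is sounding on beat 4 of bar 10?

Beat 4 of bar 10 is beat (10−1)×5 + 4 = 49 overall.
Running totals: Dbm ends at 5, F#dim ends at 11, Bmaj7 ends at 16, Ab7 ends at 21, B6 ends at 26, Gmaj7 ends at 27, Emaj7 ends at 28, Esus4 ends at 33, Asus4 ends at 37, C7 ends at 43, Cmaj7 ends at 45, Gmaj7 ends at 50.
Beat 49 falls within Gmaj7.

Gmaj7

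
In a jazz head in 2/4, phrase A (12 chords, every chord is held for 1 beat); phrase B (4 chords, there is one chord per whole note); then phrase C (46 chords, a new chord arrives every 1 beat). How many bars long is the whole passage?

A: 12 × 1 = 12 beats = 6 bars.
B: 4 × 4 = 16 beats = 8 bars.
C: 46 × 1 = 46 beats = 23 bars.
Total: 6 + 8 + 23 = 37 bars.

37 bars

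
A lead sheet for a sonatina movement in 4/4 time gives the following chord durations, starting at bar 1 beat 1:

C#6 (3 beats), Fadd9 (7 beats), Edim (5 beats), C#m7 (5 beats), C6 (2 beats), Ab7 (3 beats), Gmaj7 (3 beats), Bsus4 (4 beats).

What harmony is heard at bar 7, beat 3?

Beat 3 of bar 7 is beat (7−1)×4 + 3 = 27 overall.
Running totals: C#6 ends at 3, Fadd9 ends at 10, Edim ends at 15, C#m7 ends at 20, C6 ends at 22, Ab7 ends at 25, Gmaj7 ends at 28.
Beat 27 falls within Gmaj7.

Gmaj7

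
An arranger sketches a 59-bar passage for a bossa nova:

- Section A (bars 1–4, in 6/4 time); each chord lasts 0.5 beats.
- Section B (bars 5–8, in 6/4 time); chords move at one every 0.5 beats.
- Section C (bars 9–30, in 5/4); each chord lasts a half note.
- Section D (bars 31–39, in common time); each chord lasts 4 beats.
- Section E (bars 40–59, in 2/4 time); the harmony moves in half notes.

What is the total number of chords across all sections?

A: 4·6 = 24 beats, 24/0.5 = 48 chords.
B: 4·6 = 24 beats, 24/0.5 = 48 chords.
C: 22·5 = 110 beats, 110/2 = 55 chords.
D: 9·4 = 36 beats, 36/4 = 9 chords.
E: 20·2 = 40 beats, 40/2 = 20 chords.
Total: 48 + 48 + 55 + 9 + 20 = 180.

180 chords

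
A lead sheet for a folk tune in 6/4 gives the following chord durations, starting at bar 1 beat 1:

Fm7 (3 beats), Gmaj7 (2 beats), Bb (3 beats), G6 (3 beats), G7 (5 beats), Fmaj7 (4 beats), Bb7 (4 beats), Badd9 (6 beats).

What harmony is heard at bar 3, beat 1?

Beat 1 of bar 3 is beat (3−1)×6 + 1 = 13 overall.
Running totals: Fm7 ends at 3, Gmaj7 ends at 5, Bb ends at 8, G6 ends at 11, G7 ends at 16.
Beat 13 falls within G7.

G7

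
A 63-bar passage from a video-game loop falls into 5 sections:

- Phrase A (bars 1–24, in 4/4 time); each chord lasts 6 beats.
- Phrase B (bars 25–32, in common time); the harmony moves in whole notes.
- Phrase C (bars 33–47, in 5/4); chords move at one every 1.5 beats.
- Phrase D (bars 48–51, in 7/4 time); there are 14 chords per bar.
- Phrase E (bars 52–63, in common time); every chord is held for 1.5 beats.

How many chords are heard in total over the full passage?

162 chords

A: 24 bars × 4 beats = 96 beats; 6 beats/chord → 16 chords.
B: 8 bars × 4 beats = 32 beats; 4 beats/chord → 8 chords.
C: 15 bars × 5 beats = 75 beats; 1.5 beats/chord → 50 chords.
D: 4 bars × 7 beats = 28 beats; 0.5 beats/chord → 56 chords.
E: 12 bars × 4 beats = 48 beats; 1.5 beats/chord → 32 chords.
Total: 16 + 8 + 50 + 56 + 32 = 162.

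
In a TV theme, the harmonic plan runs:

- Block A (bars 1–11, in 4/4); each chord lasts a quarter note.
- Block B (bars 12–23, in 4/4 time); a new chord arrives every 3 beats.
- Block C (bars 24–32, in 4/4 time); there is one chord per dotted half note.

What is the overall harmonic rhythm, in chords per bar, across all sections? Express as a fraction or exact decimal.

2.25 chords per bar

A: 11 bars of 4 beats is 44 beats; at 1 beat each that's 44 chords.
B: 12 bars of 4 beats is 48 beats; at 3 beats each that's 16 chords.
C: 9 bars of 4 beats is 36 beats; at 3 beats each that's 12 chords.
Overall: 72 chords over 32 bars → 72/32 = 2.25 chords per bar.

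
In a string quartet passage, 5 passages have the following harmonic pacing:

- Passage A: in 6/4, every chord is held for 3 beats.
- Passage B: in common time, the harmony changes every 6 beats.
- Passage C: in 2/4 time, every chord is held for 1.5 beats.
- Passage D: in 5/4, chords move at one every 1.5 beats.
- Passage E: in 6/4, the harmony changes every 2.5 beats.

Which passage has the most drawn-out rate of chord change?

A: each chord is 3 beats in 6/4, so 2 per bar.
B: each chord is 6 beats in 4/4, so 2/3 per bar.
C: each chord is 1.5 beats in 2/4, so 4/3 per bar.
D: each chord is 1.5 beats in 5/4, so 10/3 per bar.
E: each chord is 2.5 beats in 6/4, so 2.4 per bar.
Slowest is B at 2/3 chords/bar.

Passage B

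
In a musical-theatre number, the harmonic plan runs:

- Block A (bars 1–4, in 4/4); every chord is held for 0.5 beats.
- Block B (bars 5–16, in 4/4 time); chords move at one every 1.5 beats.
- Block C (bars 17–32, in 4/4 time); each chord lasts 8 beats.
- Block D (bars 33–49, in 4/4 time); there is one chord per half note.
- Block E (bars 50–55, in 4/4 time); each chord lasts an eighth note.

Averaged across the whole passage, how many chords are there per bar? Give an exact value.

A: 4 × 4 = 16 beats ÷ 0.5 = 32 chords.
B: 12 × 4 = 48 beats ÷ 1.5 = 32 chords.
C: 16 × 4 = 64 beats ÷ 8 = 8 chords.
D: 17 × 4 = 68 beats ÷ 2 = 34 chords.
E: 6 × 4 = 24 beats ÷ 0.5 = 48 chords.
Overall: 154 chords over 55 bars → 154/55 = 2.8 chords per bar.

2.8 chords per bar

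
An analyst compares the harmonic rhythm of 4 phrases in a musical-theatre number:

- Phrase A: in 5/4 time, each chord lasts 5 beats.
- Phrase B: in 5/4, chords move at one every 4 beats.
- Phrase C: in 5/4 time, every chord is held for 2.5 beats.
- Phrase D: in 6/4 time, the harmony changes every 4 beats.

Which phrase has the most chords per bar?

A: 5/5 = 1 chord/bar.
B: 5/4 = 1.25 chords/bar.
C: 5/2.5 = 2 chords/bar.
D: 6/4 = 1.5 chords/bar.
Fastest is C at 2 chords/bar.

Phrase C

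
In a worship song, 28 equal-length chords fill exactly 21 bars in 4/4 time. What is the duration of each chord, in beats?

3 beats

21 bars × 4 beats/bar = 84 beats total.
84 beats ÷ 28 chords = 3 beats per chord.
(That is a dotted half note.)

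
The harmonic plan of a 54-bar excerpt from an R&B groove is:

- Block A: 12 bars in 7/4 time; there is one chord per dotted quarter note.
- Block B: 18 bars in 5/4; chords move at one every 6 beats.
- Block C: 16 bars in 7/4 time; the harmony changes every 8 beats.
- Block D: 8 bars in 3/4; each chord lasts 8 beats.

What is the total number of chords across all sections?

A: 12 bars × 7 beats = 84 beats; 1.5 beats/chord → 56 chords.
B: 18 bars × 5 beats = 90 beats; 6 beats/chord → 15 chords.
C: 16 bars × 7 beats = 112 beats; 8 beats/chord → 14 chords.
D: 8 bars × 3 beats = 24 beats; 8 beats/chord → 3 chords.
Total: 56 + 15 + 14 + 3 = 88.

88 chords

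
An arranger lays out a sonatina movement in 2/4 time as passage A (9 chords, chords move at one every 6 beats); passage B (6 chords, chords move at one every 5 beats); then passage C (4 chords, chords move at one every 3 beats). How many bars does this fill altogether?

48 bars

A: 9 × 6 = 54 beats = 27 bars.
B: 6 × 5 = 30 beats = 15 bars.
C: 4 × 3 = 12 beats = 6 bars.
Total: 27 + 15 + 6 = 48 bars.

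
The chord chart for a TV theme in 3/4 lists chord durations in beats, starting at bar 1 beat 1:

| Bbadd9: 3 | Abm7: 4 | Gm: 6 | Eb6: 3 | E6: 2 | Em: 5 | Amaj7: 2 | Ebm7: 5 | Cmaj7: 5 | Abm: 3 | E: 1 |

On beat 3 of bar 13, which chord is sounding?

E

Beat 3 of bar 13 is beat (13−1)×3 + 3 = 39 overall.
Running totals: Bbadd9 ends at 3, Abm7 ends at 7, Gm ends at 13, Eb6 ends at 16, E6 ends at 18, Em ends at 23, Amaj7 ends at 25, Ebm7 ends at 30, Cmaj7 ends at 35, Abm ends at 38, E ends at 39.
Beat 39 falls within E.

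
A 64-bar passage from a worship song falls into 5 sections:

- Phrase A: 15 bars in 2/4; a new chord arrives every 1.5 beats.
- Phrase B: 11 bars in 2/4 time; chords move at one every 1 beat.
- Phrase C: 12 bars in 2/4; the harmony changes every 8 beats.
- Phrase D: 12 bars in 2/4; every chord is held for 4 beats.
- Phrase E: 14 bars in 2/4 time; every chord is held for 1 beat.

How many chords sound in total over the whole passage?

79 chords

A: 15·2 = 30 beats, 30/1.5 = 20 chords.
B: 11·2 = 22 beats, 22/1 = 22 chords.
C: 12·2 = 24 beats, 24/8 = 3 chords.
D: 12·2 = 24 beats, 24/4 = 6 chords.
E: 14·2 = 28 beats, 28/1 = 28 chords.
Total: 20 + 22 + 3 + 6 + 28 = 79.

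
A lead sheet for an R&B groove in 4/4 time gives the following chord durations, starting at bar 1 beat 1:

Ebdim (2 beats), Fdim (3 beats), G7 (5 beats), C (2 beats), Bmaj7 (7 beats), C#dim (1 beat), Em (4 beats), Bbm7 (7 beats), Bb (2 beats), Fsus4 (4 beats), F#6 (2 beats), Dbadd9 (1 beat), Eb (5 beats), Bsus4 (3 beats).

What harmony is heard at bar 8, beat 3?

Bbm7

Beat 3 of bar 8 is beat (8−1)×4 + 3 = 31 overall.
Running totals: Ebdim ends at 2, Fdim ends at 5, G7 ends at 10, C ends at 12, Bmaj7 ends at 19, C#dim ends at 20, Em ends at 24, Bbm7 ends at 31.
Beat 31 falls within Bbm7.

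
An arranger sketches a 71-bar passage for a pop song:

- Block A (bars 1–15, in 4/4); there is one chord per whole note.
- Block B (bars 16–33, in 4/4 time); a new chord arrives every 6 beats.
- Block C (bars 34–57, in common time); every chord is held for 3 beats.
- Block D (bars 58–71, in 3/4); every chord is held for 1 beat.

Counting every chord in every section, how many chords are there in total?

A has 60 beats and chords last 4 each, so 15 chords.
B has 72 beats and chords last 6 each, so 12 chords.
C has 96 beats and chords last 3 each, so 32 chords.
D has 42 beats and chords last 1 each, so 42 chords.
Total: 15 + 12 + 32 + 42 = 101.

101 chords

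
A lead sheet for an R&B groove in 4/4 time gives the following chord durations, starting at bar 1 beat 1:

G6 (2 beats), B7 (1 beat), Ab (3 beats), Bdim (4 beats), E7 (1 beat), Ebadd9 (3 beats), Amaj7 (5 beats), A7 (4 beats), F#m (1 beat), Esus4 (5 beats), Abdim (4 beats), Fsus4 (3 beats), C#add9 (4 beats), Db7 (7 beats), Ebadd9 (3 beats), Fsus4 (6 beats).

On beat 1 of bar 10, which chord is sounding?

C#add9

Beat 1 of bar 10 is beat (10−1)×4 + 1 = 37 overall.
Running totals: G6 ends at 2, B7 ends at 3, Ab ends at 6, Bdim ends at 10, E7 ends at 11, Ebadd9 ends at 14, Amaj7 ends at 19, A7 ends at 23, F#m ends at 24, Esus4 ends at 29, Abdim ends at 33, Fsus4 ends at 36, C#add9 ends at 40.
Beat 37 falls within C#add9.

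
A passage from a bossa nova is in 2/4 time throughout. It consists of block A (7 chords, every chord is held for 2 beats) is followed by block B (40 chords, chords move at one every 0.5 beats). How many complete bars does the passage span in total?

A: 7 × 2 = 14 beats = 7 bars.
B: 40 × 0.5 = 20 beats = 10 bars.
Total: 7 + 10 = 17 bars.

17 bars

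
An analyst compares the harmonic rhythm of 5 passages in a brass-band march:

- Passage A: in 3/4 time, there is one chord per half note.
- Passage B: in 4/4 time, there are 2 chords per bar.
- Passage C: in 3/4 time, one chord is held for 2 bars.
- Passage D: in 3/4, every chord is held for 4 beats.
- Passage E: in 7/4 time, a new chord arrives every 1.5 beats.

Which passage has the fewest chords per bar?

Passage C

A: each chord is 2 beats in 3/4, so 1.5 per bar.
B: each chord is 2 beats in 4/4, so 2 per bar.
C: each chord is 6 beats in 3/4, so 0.5 per bar.
D: each chord is 4 beats in 3/4, so 0.75 per bar.
E: each chord is 1.5 beats in 7/4, so 14/3 per bar.
Slowest is C at 0.5 chords/bar.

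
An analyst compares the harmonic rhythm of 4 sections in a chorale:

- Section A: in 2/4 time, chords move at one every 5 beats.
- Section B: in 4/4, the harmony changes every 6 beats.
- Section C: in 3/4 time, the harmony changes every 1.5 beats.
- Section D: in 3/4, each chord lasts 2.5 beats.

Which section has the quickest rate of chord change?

Section C

A: 2/5 = 0.4 chords/bar.
B: 4/6 = 2/3 chords/bar.
C: 3/1.5 = 2 chords/bar.
D: 3/2.5 = 1.2 chords/bar.
Fastest is C at 2 chords/bar.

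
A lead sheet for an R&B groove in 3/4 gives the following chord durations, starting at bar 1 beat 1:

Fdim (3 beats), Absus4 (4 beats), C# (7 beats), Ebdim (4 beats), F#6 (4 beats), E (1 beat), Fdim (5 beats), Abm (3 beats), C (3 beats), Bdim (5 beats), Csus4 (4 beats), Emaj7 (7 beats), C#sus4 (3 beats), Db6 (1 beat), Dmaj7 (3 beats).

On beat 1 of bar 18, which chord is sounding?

Beat 1 of bar 18 is beat (18−1)×3 + 1 = 52 overall.
Running totals: Fdim ends at 3, Absus4 ends at 7, C# ends at 14, Ebdim ends at 18, F#6 ends at 22, E ends at 23, Fdim ends at 28, Abm ends at 31, C ends at 34, Bdim ends at 39, Csus4 ends at 43, Emaj7 ends at 50, C#sus4 ends at 53.
Beat 52 falls within C#sus4.

C#sus4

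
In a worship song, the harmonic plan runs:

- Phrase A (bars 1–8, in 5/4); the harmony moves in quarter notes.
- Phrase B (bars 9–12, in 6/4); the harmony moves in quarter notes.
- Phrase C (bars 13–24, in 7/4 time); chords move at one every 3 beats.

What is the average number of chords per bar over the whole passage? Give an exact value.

23/6 chords per bar

A: 8 × 5 = 40 beats ÷ 1 = 40 chords.
B: 4 × 6 = 24 beats ÷ 1 = 24 chords.
C: 12 × 7 = 84 beats ÷ 3 = 28 chords.
Overall: 92 chords over 24 bars → 92/24 = 23/6 chords per bar.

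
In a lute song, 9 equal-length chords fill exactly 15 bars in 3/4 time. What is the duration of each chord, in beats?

15 bars × 3 beats/bar = 45 beats total.
45 beats ÷ 9 chords = 5 beats per chord.

5 beats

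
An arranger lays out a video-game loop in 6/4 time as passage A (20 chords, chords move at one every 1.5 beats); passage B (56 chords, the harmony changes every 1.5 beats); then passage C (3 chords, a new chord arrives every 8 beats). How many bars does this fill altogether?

23 bars

A: 20 × 1.5 = 30 beats = 5 bars.
B: 56 × 1.5 = 84 beats = 14 bars.
C: 3 × 8 = 24 beats = 4 bars.
Total: 5 + 14 + 4 = 23 bars.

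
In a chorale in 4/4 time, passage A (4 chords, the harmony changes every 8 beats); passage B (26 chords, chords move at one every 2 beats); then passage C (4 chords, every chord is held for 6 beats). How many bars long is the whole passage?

27 bars

A: 4 × 8 = 32 beats = 8 bars.
B: 26 × 2 = 52 beats = 13 bars.
C: 4 × 6 = 24 beats = 6 bars.
Total: 8 + 13 + 6 = 27 bars.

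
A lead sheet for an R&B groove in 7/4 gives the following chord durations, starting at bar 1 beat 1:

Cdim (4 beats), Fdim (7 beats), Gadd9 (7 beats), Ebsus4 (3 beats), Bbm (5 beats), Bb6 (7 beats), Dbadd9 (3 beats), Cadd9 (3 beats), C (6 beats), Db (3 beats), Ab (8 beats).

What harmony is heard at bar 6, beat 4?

Cadd9

Beat 4 of bar 6 is beat (6−1)×7 + 4 = 39 overall.
Running totals: Cdim ends at 4, Fdim ends at 11, Gadd9 ends at 18, Ebsus4 ends at 21, Bbm ends at 26, Bb6 ends at 33, Dbadd9 ends at 36, Cadd9 ends at 39.
Beat 39 falls within Cadd9.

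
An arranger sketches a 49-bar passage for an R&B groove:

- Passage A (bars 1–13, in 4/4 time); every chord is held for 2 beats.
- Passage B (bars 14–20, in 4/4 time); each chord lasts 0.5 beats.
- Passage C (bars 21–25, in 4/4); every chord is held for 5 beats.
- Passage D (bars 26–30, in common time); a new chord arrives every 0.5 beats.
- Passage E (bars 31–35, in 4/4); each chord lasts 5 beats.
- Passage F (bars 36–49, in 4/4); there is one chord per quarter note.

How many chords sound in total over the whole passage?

186 chords

A: 13·4 = 52 beats, 52/2 = 26 chords.
B: 7·4 = 28 beats, 28/0.5 = 56 chords.
C: 5·4 = 20 beats, 20/5 = 4 chords.
D: 5·4 = 20 beats, 20/0.5 = 40 chords.
E: 5·4 = 20 beats, 20/5 = 4 chords.
F: 14·4 = 56 beats, 56/1 = 56 chords.
Total: 26 + 56 + 4 + 40 + 4 + 56 = 186.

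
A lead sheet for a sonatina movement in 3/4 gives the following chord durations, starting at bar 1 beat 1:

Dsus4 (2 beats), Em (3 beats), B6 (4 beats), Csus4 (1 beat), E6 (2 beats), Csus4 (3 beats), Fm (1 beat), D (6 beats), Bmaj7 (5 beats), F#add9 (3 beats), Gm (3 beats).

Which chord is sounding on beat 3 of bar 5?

Csus4

Beat 3 of bar 5 is beat (5−1)×3 + 3 = 15 overall.
Running totals: Dsus4 ends at 2, Em ends at 5, B6 ends at 9, Csus4 ends at 10, E6 ends at 12, Csus4 ends at 15.
Beat 15 falls within Csus4.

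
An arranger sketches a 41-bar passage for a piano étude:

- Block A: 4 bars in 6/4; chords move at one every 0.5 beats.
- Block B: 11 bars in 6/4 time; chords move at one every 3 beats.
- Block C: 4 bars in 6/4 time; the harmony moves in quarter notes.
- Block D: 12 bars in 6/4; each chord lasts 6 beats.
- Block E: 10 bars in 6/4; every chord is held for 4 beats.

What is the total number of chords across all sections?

121 chords

A: 4·6 = 24 beats, 24/0.5 = 48 chords.
B: 11·6 = 66 beats, 66/3 = 22 chords.
C: 4·6 = 24 beats, 24/1 = 24 chords.
D: 12·6 = 72 beats, 72/6 = 12 chords.
E: 10·6 = 60 beats, 60/4 = 15 chords.
Total: 48 + 22 + 24 + 12 + 15 = 121.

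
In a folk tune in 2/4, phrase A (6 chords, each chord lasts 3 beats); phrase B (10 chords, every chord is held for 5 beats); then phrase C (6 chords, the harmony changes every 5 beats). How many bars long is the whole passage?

A: 6 × 3 = 18 beats = 9 bars.
B: 10 × 5 = 50 beats = 25 bars.
C: 6 × 5 = 30 beats = 15 bars.
Total: 9 + 25 + 15 = 49 bars.

49 bars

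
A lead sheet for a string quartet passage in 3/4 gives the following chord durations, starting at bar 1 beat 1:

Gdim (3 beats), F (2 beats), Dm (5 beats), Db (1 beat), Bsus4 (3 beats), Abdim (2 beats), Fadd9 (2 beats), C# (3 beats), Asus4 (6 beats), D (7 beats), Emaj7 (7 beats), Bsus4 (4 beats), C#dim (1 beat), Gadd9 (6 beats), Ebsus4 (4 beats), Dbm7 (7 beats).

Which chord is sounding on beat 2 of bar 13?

Emaj7

Beat 2 of bar 13 is beat (13−1)×3 + 2 = 38 overall.
Running totals: Gdim ends at 3, F ends at 5, Dm ends at 10, Db ends at 11, Bsus4 ends at 14, Abdim ends at 16, Fadd9 ends at 18, C# ends at 21, Asus4 ends at 27, D ends at 34, Emaj7 ends at 41.
Beat 38 falls within Emaj7.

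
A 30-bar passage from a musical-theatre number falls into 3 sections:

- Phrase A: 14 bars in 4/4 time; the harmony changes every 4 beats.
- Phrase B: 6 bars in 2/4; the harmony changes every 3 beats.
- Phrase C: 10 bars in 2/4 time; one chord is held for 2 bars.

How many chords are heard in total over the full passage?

A: 14·4 = 56 beats, 56/4 = 14 chords.
B: 6·2 = 12 beats, 12/3 = 4 chords.
C: 10·2 = 20 beats, 20/4 = 5 chords.
Total: 14 + 4 + 5 = 23.

23 chords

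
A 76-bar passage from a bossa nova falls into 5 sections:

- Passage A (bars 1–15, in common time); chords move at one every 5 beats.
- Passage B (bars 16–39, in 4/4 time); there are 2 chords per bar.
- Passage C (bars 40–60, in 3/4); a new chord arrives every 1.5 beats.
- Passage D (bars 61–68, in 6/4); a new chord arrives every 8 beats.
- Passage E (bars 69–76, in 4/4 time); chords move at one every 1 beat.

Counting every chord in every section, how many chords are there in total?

A: 15 bars × 4 beats = 60 beats; 5 beats/chord → 12 chords.
B: 24 bars × 4 beats = 96 beats; 2 beats/chord → 48 chords.
C: 21 bars × 3 beats = 63 beats; 1.5 beats/chord → 42 chords.
D: 8 bars × 6 beats = 48 beats; 8 beats/chord → 6 chords.
E: 8 bars × 4 beats = 32 beats; 1 beat/chord → 32 chords.
Total: 12 + 48 + 42 + 6 + 32 = 140.

140 chords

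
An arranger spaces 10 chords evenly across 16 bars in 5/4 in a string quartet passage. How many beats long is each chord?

8 beats

16 bars × 5 beats/bar = 80 beats total.
80 beats ÷ 10 chords = 8 beats per chord.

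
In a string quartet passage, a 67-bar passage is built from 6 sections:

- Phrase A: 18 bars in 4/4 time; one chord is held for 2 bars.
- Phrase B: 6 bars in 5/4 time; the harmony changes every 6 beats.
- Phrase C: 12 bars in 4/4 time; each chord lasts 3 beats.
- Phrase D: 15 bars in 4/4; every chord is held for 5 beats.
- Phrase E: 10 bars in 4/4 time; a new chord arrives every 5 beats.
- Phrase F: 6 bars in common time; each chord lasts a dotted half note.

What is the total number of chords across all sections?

58 chords

A has 72 beats and chords last 8 each, so 9 chords.
B has 30 beats and chords last 6 each, so 5 chords.
C has 48 beats and chords last 3 each, so 16 chords.
D has 60 beats and chords last 5 each, so 12 chords.
E has 40 beats and chords last 5 each, so 8 chords.
F has 24 beats and chords last 3 each, so 8 chords.
Total: 9 + 5 + 16 + 12 + 8 + 8 = 58.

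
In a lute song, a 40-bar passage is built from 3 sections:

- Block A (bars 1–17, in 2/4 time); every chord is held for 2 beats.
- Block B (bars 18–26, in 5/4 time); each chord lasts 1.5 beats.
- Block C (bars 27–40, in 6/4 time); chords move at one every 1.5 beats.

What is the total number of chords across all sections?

A: 17·2 = 34 beats, 34/2 = 17 chords.
B: 9·5 = 45 beats, 45/1.5 = 30 chords.
C: 14·6 = 84 beats, 84/1.5 = 56 chords.
Total: 17 + 30 + 56 = 103.

103 chords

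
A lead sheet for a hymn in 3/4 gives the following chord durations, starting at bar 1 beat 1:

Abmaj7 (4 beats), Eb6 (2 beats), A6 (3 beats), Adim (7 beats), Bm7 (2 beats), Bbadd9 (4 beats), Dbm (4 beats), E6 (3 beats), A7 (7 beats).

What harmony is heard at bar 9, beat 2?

Beat 2 of bar 9 is beat (9−1)×3 + 2 = 26 overall.
Running totals: Abmaj7 ends at 4, Eb6 ends at 6, A6 ends at 9, Adim ends at 16, Bm7 ends at 18, Bbadd9 ends at 22, Dbm ends at 26.
Beat 26 falls within Dbm.

Dbm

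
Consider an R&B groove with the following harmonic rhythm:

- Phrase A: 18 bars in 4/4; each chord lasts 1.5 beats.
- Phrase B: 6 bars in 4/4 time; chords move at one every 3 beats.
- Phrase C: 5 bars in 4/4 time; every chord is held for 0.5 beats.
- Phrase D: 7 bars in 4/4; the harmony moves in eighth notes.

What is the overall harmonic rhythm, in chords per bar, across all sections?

A: 18 bars of 4 beats is 72 beats; at 1.5 beats each that's 48 chords.
B: 6 bars of 4 beats is 24 beats; at 3 beats each that's 8 chords.
C: 5 bars of 4 beats is 20 beats; at 0.5 beats each that's 40 chords.
D: 7 bars of 4 beats is 28 beats; at 0.5 beats each that's 56 chords.
Overall: 152 chords over 36 bars → 152/36 = 38/9 chords per bar.

38/9 chords per bar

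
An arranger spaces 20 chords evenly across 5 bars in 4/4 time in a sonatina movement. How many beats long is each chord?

1 beat

5 bars × 4 beats/bar = 20 beats total.
20 beats ÷ 20 chords = 1 beats per chord.
(That is a quarter note.)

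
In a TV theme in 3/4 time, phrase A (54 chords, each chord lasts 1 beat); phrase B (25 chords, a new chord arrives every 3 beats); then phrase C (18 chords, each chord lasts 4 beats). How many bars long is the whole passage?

A: 54 × 1 = 54 beats = 18 bars.
B: 25 × 3 = 75 beats = 25 bars.
C: 18 × 4 = 72 beats = 24 bars.
Total: 18 + 25 + 24 = 67 bars.

67 bars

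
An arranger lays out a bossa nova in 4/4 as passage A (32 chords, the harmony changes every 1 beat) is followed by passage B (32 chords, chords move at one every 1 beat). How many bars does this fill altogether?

A: 32 × 1 = 32 beats = 8 bars.
B: 32 × 1 = 32 beats = 8 bars.
Total: 8 + 8 = 16 bars.

16 bars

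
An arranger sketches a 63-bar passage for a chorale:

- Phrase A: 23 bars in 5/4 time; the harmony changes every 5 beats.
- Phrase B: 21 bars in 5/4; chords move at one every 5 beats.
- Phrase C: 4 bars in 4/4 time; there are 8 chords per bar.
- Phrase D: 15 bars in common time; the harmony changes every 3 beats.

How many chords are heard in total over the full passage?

A has 115 beats and chords last 5 each, so 23 chords.
B has 105 beats and chords last 5 each, so 21 chords.
C has 16 beats and chords last 0.5 each, so 32 chords.
D has 60 beats and chords last 3 each, so 20 chords.
Total: 23 + 21 + 32 + 20 = 96.

96 chords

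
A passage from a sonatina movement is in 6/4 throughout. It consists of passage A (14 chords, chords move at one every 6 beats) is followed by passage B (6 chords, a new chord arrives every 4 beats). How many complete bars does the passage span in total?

A: 14 × 6 = 84 beats = 14 bars.
B: 6 × 4 = 24 beats = 4 bars.
Total: 14 + 4 = 18 bars.

18 bars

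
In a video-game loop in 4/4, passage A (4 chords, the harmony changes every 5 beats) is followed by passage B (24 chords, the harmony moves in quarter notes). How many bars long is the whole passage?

A: 4 × 5 = 20 beats = 5 bars.
B: 24 × 1 = 24 beats = 6 bars.
Total: 5 + 6 = 11 bars.

11 bars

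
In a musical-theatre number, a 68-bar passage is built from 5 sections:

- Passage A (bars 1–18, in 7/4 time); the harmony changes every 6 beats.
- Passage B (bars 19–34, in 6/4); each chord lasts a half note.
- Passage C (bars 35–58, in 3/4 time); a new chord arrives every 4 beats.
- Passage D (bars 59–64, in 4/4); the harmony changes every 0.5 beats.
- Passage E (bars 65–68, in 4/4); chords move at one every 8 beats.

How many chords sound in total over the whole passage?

A has 126 beats and chords last 6 each, so 21 chords.
B has 96 beats and chords last 2 each, so 48 chords.
C has 72 beats and chords last 4 each, so 18 chords.
D has 24 beats and chords last 0.5 each, so 48 chords.
E has 16 beats and chords last 8 each, so 2 chords.
Total: 21 + 48 + 18 + 48 + 2 = 137.

137 chords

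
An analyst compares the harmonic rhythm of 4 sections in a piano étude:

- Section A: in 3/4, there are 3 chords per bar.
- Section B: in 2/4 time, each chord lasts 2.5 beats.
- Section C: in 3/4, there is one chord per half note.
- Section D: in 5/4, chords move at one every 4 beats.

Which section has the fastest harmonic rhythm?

A: 3/1 = 3 chords/bar.
B: 2/2.5 = 0.8 chords/bar.
C: 3/2 = 1.5 chords/bar.
D: 5/4 = 1.25 chords/bar.
Fastest is A at 3 chords/bar.

Section A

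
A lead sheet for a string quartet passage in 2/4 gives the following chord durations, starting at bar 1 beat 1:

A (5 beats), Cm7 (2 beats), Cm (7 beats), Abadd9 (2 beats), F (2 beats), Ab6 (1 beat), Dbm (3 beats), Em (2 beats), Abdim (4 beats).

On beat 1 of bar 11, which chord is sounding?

Beat 1 of bar 11 is beat (11−1)×2 + 1 = 21 overall.
Running totals: A ends at 5, Cm7 ends at 7, Cm ends at 14, Abadd9 ends at 16, F ends at 18, Ab6 ends at 19, Dbm ends at 22.
Beat 21 falls within Dbm.

Dbm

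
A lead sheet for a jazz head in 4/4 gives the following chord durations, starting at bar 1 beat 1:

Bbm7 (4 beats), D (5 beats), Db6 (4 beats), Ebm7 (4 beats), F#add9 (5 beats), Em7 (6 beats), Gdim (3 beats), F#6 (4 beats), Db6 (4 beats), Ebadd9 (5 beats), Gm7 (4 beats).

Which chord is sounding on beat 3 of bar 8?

Gdim

Beat 3 of bar 8 is beat (8−1)×4 + 3 = 31 overall.
Running totals: Bbm7 ends at 4, D ends at 9, Db6 ends at 13, Ebm7 ends at 17, F#add9 ends at 22, Em7 ends at 28, Gdim ends at 31.
Beat 31 falls within Gdim.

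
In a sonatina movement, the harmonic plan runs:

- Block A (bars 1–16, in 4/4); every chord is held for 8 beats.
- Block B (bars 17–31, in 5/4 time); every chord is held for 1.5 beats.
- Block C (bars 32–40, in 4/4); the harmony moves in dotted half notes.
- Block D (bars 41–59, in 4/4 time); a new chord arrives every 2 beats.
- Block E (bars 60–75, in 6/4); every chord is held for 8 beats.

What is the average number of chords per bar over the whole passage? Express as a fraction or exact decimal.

A: 16 × 4 = 64 beats ÷ 8 = 8 chords.
B: 15 × 5 = 75 beats ÷ 1.5 = 50 chords.
C: 9 × 4 = 36 beats ÷ 3 = 12 chords.
D: 19 × 4 = 76 beats ÷ 2 = 38 chords.
E: 16 × 6 = 96 beats ÷ 8 = 12 chords.
Overall: 120 chords over 75 bars → 120/75 = 1.6 chords per bar.

1.6 chords per bar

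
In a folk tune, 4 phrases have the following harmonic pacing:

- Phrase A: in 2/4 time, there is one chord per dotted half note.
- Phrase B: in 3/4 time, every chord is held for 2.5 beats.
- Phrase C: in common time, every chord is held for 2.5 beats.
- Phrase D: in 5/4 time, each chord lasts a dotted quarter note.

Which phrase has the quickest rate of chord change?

Phrase D

A: each chord is 3 beats in 2/4, so 2/3 per bar.
B: each chord is 2.5 beats in 3/4, so 1.2 per bar.
C: each chord is 2.5 beats in 4/4, so 1.6 per bar.
D: each chord is 1.5 beats in 5/4, so 10/3 per bar.
Fastest is D at 10/3 chords/bar.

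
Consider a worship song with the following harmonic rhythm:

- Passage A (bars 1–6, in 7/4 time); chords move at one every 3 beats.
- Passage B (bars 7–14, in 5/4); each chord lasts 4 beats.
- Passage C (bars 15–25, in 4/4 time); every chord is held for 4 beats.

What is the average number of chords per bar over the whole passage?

1.4 chords per bar

A: 6 × 7 = 42 beats ÷ 3 = 14 chords.
B: 8 × 5 = 40 beats ÷ 4 = 10 chords.
C: 11 × 4 = 44 beats ÷ 4 = 11 chords.
Overall: 35 chords over 25 bars → 35/25 = 1.4 chords per bar.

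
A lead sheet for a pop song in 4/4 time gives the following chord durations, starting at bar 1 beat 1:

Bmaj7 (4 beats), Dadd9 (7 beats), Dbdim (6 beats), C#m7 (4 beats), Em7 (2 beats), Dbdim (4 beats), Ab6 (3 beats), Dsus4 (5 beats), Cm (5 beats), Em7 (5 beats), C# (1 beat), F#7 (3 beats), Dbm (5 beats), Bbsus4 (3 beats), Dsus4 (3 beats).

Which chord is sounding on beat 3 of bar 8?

Beat 3 of bar 8 is beat (8−1)×4 + 3 = 31 overall.
Running totals: Bmaj7 ends at 4, Dadd9 ends at 11, Dbdim ends at 17, C#m7 ends at 21, Em7 ends at 23, Dbdim ends at 27, Ab6 ends at 30, Dsus4 ends at 35.
Beat 31 falls within Dsus4.

Dsus4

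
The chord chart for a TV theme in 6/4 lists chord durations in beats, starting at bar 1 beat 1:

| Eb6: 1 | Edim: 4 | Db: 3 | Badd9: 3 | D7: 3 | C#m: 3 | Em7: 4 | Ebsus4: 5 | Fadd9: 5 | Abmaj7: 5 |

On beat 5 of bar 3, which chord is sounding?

C#m

Beat 5 of bar 3 is beat (3−1)×6 + 5 = 17 overall.
Running totals: Eb6 ends at 1, Edim ends at 5, Db ends at 8, Badd9 ends at 11, D7 ends at 14, C#m ends at 17.
Beat 17 falls within C#m.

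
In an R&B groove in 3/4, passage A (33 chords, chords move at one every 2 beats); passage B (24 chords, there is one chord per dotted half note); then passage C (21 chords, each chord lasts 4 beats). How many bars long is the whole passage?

A: 33 × 2 = 66 beats = 22 bars.
B: 24 × 3 = 72 beats = 24 bars.
C: 21 × 4 = 84 beats = 28 bars.
Total: 22 + 24 + 28 = 74 bars.

74 bars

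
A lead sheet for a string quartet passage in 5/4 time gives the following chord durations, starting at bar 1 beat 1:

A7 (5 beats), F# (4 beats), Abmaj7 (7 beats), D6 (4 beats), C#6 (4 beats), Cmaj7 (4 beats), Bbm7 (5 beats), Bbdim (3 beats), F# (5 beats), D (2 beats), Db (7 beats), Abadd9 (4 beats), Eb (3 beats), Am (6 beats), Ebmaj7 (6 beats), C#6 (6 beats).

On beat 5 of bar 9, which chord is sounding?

Db

Beat 5 of bar 9 is beat (9−1)×5 + 5 = 45 overall.
Running totals: A7 ends at 5, F# ends at 9, Abmaj7 ends at 16, D6 ends at 20, C#6 ends at 24, Cmaj7 ends at 28, Bbm7 ends at 33, Bbdim ends at 36, F# ends at 41, D ends at 43, Db ends at 50.
Beat 45 falls within Db.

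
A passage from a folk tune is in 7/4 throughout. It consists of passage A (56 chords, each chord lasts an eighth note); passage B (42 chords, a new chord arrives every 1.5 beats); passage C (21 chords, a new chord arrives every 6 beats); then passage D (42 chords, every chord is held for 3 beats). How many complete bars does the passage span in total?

A: 56 × 0.5 = 28 beats = 4 bars.
B: 42 × 1.5 = 63 beats = 9 bars.
C: 21 × 6 = 126 beats = 18 bars.
D: 42 × 3 = 126 beats = 18 bars.
Total: 4 + 9 + 18 + 18 = 49 bars.

49 bars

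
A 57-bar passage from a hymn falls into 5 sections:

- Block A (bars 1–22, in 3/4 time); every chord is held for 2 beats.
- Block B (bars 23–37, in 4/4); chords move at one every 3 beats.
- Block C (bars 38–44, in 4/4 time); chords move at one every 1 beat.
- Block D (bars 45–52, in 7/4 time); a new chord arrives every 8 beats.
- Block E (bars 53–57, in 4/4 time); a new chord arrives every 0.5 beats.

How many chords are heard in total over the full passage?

128 chords

A has 66 beats and chords last 2 each, so 33 chords.
B has 60 beats and chords last 3 each, so 20 chords.
C has 28 beats and chords last 1 each, so 28 chords.
D has 56 beats and chords last 8 each, so 7 chords.
E has 20 beats and chords last 0.5 each, so 40 chords.
Total: 33 + 20 + 28 + 7 + 40 = 128.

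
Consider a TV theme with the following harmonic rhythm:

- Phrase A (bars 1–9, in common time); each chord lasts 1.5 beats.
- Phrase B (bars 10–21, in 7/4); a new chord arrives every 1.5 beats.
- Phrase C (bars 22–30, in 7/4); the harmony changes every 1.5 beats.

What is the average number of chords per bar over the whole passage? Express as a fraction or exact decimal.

A: 9 bars of 4 beats is 36 beats; at 1.5 beats each that's 24 chords.
B: 12 bars of 7 beats is 84 beats; at 1.5 beats each that's 56 chords.
C: 9 bars of 7 beats is 63 beats; at 1.5 beats each that's 42 chords.
Overall: 122 chords over 30 bars → 122/30 = 61/15 chords per bar.

61/15 chords per bar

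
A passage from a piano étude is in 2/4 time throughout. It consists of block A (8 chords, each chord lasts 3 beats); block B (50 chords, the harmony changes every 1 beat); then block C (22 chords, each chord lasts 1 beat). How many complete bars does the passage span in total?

48 bars

A: 8 × 3 = 24 beats = 12 bars.
B: 50 × 1 = 50 beats = 25 bars.
C: 22 × 1 = 22 beats = 11 bars.
Total: 12 + 25 + 11 = 48 bars.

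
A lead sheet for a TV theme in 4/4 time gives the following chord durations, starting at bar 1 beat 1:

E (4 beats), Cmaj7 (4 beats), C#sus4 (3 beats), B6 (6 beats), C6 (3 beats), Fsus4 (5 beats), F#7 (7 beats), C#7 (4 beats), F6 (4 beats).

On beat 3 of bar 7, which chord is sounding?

Beat 3 of bar 7 is beat (7−1)×4 + 3 = 27 overall.
Running totals: E ends at 4, Cmaj7 ends at 8, C#sus4 ends at 11, B6 ends at 17, C6 ends at 20, Fsus4 ends at 25, F#7 ends at 32.
Beat 27 falls within F#7.

F#7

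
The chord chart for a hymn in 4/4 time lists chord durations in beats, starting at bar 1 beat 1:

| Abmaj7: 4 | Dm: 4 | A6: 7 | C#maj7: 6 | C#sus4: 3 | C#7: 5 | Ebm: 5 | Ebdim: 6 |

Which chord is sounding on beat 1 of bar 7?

C#7

Beat 1 of bar 7 is beat (7−1)×4 + 1 = 25 overall.
Running totals: Abmaj7 ends at 4, Dm ends at 8, A6 ends at 15, C#maj7 ends at 21, C#sus4 ends at 24, C#7 ends at 29.
Beat 25 falls within C#7.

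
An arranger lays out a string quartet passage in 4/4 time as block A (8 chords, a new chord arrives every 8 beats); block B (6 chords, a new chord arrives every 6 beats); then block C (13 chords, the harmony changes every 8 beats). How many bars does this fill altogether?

A: 8 × 8 = 64 beats = 16 bars.
B: 6 × 6 = 36 beats = 9 bars.
C: 13 × 8 = 104 beats = 26 bars.
Total: 16 + 9 + 26 = 51 bars.

51 bars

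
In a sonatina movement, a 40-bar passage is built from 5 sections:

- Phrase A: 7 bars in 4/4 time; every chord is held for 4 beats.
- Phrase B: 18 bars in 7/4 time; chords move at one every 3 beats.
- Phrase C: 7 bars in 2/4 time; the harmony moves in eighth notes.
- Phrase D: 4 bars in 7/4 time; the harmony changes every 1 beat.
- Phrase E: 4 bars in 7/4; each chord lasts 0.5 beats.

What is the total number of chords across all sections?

A: 7·4 = 28 beats, 28/4 = 7 chords.
B: 18·7 = 126 beats, 126/3 = 42 chords.
C: 7·2 = 14 beats, 14/0.5 = 28 chords.
D: 4·7 = 28 beats, 28/1 = 28 chords.
E: 4·7 = 28 beats, 28/0.5 = 56 chords.
Total: 7 + 42 + 28 + 28 + 56 = 161.

161 chords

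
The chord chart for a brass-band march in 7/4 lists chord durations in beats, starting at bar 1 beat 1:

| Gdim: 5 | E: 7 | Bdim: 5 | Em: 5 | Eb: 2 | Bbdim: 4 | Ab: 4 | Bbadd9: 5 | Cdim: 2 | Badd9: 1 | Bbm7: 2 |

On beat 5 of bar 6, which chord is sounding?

Beat 5 of bar 6 is beat (6−1)×7 + 5 = 40 overall.
Running totals: Gdim ends at 5, E ends at 12, Bdim ends at 17, Em ends at 22, Eb ends at 24, Bbdim ends at 28, Ab ends at 32, Bbadd9 ends at 37, Cdim ends at 39, Badd9 ends at 40.
Beat 40 falls within Badd9.

Badd9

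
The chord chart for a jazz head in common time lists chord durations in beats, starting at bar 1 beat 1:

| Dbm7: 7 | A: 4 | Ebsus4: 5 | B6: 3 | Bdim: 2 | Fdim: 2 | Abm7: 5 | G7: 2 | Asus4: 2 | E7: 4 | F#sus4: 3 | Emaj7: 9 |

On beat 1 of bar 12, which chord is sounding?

Beat 1 of bar 12 is beat (12−1)×4 + 1 = 45 overall.
Running totals: Dbm7 ends at 7, A ends at 11, Ebsus4 ends at 16, B6 ends at 19, Bdim ends at 21, Fdim ends at 23, Abm7 ends at 28, G7 ends at 30, Asus4 ends at 32, E7 ends at 36, F#sus4 ends at 39, Emaj7 ends at 48.
Beat 45 falls within Emaj7.

Emaj7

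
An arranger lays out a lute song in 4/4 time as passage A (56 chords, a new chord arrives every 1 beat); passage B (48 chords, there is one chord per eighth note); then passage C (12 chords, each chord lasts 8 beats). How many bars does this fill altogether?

A: 56 × 1 = 56 beats = 14 bars.
B: 48 × 0.5 = 24 beats = 6 bars.
C: 12 × 8 = 96 beats = 24 bars.
Total: 14 + 6 + 24 = 44 bars.

44 bars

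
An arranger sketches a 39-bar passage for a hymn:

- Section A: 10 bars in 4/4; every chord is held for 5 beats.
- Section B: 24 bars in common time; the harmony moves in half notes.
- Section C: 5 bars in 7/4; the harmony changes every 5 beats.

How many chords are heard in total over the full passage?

A: 10·4 = 40 beats, 40/5 = 8 chords.
B: 24·4 = 96 beats, 96/2 = 48 chords.
C: 5·7 = 35 beats, 35/5 = 7 chords.
Total: 8 + 48 + 7 = 63.

63 chords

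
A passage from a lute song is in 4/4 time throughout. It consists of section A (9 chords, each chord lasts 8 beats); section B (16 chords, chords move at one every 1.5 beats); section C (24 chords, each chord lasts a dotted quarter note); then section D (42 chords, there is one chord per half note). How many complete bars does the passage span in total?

54 bars

A: 9 × 8 = 72 beats = 18 bars.
B: 16 × 1.5 = 24 beats = 6 bars.
C: 24 × 1.5 = 36 beats = 9 bars.
D: 42 × 2 = 84 beats = 21 bars.
Total: 18 + 6 + 9 + 21 = 54 bars.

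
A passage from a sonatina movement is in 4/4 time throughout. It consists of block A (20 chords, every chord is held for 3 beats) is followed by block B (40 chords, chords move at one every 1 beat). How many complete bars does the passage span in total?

A: 20 × 3 = 60 beats = 15 bars.
B: 40 × 1 = 40 beats = 10 bars.
Total: 15 + 10 = 25 bars.

25 bars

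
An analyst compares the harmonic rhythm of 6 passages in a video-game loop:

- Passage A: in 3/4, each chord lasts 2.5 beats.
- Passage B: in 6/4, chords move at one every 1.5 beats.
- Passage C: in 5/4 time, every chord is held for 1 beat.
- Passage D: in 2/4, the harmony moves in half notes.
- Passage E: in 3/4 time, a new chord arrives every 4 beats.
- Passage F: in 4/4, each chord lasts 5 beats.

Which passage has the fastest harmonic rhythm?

A: each chord is 2.5 beats in 3/4, so 1.2 per bar.
B: each chord is 1.5 beats in 6/4, so 4 per bar.
C: each chord is 1 beat in 5/4, so 5 per bar.
D: each chord is 2 beats in 2/4, so 1 per bar.
E: each chord is 4 beats in 3/4, so 0.75 per bar.
F: each chord is 5 beats in 4/4, so 0.8 per bar.
Fastest is C at 5 chords/bar.

Passage C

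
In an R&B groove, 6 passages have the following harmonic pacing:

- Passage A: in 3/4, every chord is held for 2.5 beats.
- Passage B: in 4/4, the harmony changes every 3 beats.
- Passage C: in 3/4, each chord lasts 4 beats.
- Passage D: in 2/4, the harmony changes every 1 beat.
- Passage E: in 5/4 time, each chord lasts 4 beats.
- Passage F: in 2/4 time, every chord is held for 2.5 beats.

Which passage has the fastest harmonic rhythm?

A: 3/2.5 = 1.2 chords/bar.
B: 4/3 = 4/3 chords/bar.
C: 3/4 = 0.75 chords/bar.
D: 2/1 = 2 chords/bar.
E: 5/4 = 1.25 chords/bar.
F: 2/2.5 = 0.8 chords/bar.
Fastest is D at 2 chords/bar.

Passage D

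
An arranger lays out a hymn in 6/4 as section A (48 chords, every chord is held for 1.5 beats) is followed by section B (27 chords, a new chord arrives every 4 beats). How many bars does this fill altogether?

30 bars

A: 48 × 1.5 = 72 beats = 12 bars.
B: 27 × 4 = 108 beats = 18 bars.
Total: 12 + 18 = 30 bars.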